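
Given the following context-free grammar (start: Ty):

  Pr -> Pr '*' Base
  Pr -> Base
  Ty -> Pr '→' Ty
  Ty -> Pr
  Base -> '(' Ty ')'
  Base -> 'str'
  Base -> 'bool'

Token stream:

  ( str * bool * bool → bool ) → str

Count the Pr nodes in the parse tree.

[Ty [Pr [Base ( [Ty [Pr [Pr [Pr [Base str]] * [Base bool]] * [Base bool]] → [Ty [Pr [Base bool]]]] )]] → [Ty [Pr [Base str]]]]

6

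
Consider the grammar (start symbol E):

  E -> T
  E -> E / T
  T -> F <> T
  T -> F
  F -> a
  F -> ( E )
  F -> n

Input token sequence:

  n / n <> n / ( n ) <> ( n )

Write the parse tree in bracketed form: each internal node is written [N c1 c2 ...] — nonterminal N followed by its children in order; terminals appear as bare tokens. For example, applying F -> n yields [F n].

[E [E [E [T [F n]]] / [T [F n] <> [T [F n]]]] / [T [F ( [E [T [F n]]] )] <> [T [F ( [E [T [F n]]] )]]]]

E
E / T
E / T / T
T / T / T
F / T / T
n / T / T
n / F <> T / T
n / n <> T / T
n / n <> F / T
n / n <> n / T
n / n <> n / F <> T
n / n <> n / ( E ) <> T
n / n <> n / ( T ) <> T
n / n <> n / ( F ) <> T
n / n <> n / ( n ) <> T
n / n <> n / ( n ) <> F
n / n <> n / ( n ) <> ( E )
n / n <> n / ( n ) <> ( T )
n / n <> n / ( n ) <> ( F )
n / n <> n / ( n ) <> ( n )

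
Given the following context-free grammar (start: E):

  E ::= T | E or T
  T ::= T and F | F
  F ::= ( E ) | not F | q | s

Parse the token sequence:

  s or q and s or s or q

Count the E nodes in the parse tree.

[E [E [E [E [T [F s]]] or [T [T [F q]] and [F s]]] or [T [F s]]] or [T [F q]]]

4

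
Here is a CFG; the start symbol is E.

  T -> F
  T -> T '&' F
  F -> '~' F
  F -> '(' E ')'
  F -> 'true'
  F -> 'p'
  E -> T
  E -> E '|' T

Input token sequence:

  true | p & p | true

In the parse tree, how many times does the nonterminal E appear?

3

[E [E [E [T [F true]]] | [T [T [F p]] & [F p]]] | [T [F true]]]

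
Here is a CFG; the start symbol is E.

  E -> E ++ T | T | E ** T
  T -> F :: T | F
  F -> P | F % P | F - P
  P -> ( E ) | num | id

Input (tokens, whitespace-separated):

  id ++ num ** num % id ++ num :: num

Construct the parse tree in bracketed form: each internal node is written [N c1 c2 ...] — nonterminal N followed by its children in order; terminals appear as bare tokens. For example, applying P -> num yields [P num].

E
E ++ T
E ** T ++ T
E ++ T ** T ++ T
T ++ T ** T ++ T
F ++ T ** T ++ T
P ++ T ** T ++ T
id ++ T ** T ++ T
id ++ F ** T ++ T
id ++ P ** T ++ T
id ++ num ** T ++ T
id ++ num ** F ++ T
id ++ num ** F % P ++ T
id ++ num ** P % P ++ T
id ++ num ** num % P ++ T
id ++ num ** num % id ++ T
id ++ num ** num % id ++ F :: T
id ++ num ** num % id ++ P :: T
id ++ num ** num % id ++ num :: T
id ++ num ** num % id ++ num :: F
id ++ num ** num % id ++ num :: P
id ++ num ** num % id ++ num :: num

[E [E [E [E [T [F [P id]]]] ++ [T [F [P num]]]] ** [T [F [F [P num]] % [P id]]]] ++ [T [F [P num]] :: [T [F [P num]]]]]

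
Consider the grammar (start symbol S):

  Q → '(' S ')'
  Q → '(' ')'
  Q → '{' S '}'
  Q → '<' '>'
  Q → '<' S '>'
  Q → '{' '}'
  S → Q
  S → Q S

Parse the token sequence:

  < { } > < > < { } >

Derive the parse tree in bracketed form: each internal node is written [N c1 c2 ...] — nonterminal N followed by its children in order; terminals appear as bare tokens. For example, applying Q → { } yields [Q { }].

S
Q S
< S > S
< Q > S
< { } > S
< { } > Q S
< { } > < > S
< { } > < > Q
< { } > < > < S >
< { } > < > < Q >
< { } > < > < { } >

[S [Q < [S [Q { }]] >] [S [Q < >] [S [Q < [S [Q { }]] >]]]]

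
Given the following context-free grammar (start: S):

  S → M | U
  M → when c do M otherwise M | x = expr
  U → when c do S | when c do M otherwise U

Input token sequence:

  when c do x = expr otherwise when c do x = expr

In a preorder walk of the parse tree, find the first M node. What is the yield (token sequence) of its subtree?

[S [U when c do [M x = expr] otherwise [U when c do [S [M x = expr]]]]]

x = expr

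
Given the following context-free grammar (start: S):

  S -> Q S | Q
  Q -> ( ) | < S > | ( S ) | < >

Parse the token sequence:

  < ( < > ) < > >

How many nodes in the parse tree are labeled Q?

[S [Q < [S [Q ( [S [Q < >]] )] [S [Q < >]]] >]]

4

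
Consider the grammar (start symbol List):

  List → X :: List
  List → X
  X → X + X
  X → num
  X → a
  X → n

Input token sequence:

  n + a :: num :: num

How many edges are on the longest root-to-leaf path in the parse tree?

4

[List [X [X n] + [X a]] :: [List [X num] :: [List [X num]]]]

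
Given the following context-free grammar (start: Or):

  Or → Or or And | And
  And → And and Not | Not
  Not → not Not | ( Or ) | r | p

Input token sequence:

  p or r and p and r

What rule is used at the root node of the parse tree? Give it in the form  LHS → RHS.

Or → Or or And

[Or [Or [And [Not p]]] or [And [And [And [Not r]] and [Not p]] and [Not r]]]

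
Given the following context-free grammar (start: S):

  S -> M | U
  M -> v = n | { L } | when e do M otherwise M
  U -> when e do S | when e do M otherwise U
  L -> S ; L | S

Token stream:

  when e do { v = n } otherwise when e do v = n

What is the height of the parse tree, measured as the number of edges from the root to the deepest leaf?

6

[S [U when e do [M { [L [S [M v = n]]] }] otherwise [U when e do [S [M v = n]]]]]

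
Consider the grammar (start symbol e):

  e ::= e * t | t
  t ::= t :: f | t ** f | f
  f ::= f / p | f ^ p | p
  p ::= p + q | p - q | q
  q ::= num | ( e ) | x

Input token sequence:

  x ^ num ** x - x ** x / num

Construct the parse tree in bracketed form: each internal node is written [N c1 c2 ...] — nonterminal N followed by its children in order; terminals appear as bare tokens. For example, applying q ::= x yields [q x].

[e [t [t [t [f [f [p [q x]]] ^ [p [q num]]]] ** [f [p [p [q x]] - [q x]]]] ** [f [f [p [q x]]] / [p [q num]]]]]

e
t
t ** f
t ** f ** f
f ** f ** f
f ^ p ** f ** f
p ^ p ** f ** f
q ^ p ** f ** f
x ^ p ** f ** f
x ^ q ** f ** f
x ^ num ** f ** f
x ^ num ** p ** f
x ^ num ** p - q ** f
x ^ num ** q - q ** f
x ^ num ** x - q ** f
x ^ num ** x - x ** f
x ^ num ** x - x ** f / p
x ^ num ** x - x ** p / p
x ^ num ** x - x ** q / p
x ^ num ** x - x ** x / p
x ^ num ** x - x ** x / q
x ^ num ** x - x ** x / num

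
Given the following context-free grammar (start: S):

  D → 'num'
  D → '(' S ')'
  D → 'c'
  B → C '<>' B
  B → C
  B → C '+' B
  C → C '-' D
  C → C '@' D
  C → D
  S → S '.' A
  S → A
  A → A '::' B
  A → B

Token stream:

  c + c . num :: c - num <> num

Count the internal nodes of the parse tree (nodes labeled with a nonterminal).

22

[S [S [A [B [C [D c]] + [B [C [D c]]]]]] . [A [A [B [C [D num]]]] :: [B [C [C [D c]] - [D num]] <> [B [C [D num]]]]]]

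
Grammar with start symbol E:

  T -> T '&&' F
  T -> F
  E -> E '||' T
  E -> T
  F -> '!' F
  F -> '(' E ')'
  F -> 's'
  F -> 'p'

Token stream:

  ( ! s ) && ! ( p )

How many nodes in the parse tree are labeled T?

[E [T [T [F ( [E [T [F ! [F s]]]] )]] && [F ! [F ( [E [T [F p]]] )]]]]

4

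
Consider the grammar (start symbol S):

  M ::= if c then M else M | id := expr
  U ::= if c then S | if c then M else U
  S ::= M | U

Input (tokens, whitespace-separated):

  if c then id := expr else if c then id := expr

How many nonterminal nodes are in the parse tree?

6

[S [U if c then [M id := expr] else [U if c then [S [M id := expr]]]]]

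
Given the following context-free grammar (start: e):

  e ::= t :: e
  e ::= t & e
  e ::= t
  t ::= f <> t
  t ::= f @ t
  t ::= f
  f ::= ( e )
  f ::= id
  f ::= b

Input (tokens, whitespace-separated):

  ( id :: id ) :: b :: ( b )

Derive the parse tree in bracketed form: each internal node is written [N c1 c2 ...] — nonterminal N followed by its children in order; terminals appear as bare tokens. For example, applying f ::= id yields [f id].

[e [t [f ( [e [t [f id]] :: [e [t [f id]]]] )]] :: [e [t [f b]] :: [e [t [f ( [e [t [f b]]] )]]]]]

e
t :: e
f :: e
( e ) :: e
( t :: e ) :: e
( f :: e ) :: e
( id :: e ) :: e
( id :: t ) :: e
( id :: f ) :: e
( id :: id ) :: e
( id :: id ) :: t :: e
( id :: id ) :: f :: e
( id :: id ) :: b :: e
( id :: id ) :: b :: t
( id :: id ) :: b :: f
( id :: id ) :: b :: ( e )
( id :: id ) :: b :: ( t )
( id :: id ) :: b :: ( f )
( id :: id ) :: b :: ( b )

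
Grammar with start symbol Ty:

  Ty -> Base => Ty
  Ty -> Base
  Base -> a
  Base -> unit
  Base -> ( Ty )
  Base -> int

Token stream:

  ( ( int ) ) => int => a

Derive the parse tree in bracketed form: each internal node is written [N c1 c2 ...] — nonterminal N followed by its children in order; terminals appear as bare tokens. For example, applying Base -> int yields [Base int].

[Ty [Base ( [Ty [Base ( [Ty [Base int]] )]] )] => [Ty [Base int] => [Ty [Base a]]]]

Ty
Base => Ty
( Ty ) => Ty
( Base ) => Ty
( ( Ty ) ) => Ty
( ( Base ) ) => Ty
( ( int ) ) => Ty
( ( int ) ) => Base => Ty
( ( int ) ) => int => Ty
( ( int ) ) => int => Base
( ( int ) ) => int => a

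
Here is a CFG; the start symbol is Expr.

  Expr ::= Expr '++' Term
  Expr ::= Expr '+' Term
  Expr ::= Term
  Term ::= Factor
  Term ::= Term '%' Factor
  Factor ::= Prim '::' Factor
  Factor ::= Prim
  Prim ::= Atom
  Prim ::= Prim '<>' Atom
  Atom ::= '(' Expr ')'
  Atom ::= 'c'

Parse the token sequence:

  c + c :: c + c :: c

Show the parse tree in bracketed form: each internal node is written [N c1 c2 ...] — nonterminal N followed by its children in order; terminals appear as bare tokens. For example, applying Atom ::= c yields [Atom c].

Expr
Expr + Term
Expr + Term + Term
Term + Term + Term
Factor + Term + Term
Prim + Term + Term
Atom + Term + Term
c + Term + Term
c + Factor + Term
c + Prim :: Factor + Term
c + Atom :: Factor + Term
c + c :: Factor + Term
c + c :: Prim + Term
c + c :: Atom + Term
c + c :: c + Term
c + c :: c + Factor
c + c :: c + Prim :: Factor
c + c :: c + Atom :: Factor
c + c :: c + c :: Factor
c + c :: c + c :: Prim
c + c :: c + c :: Atom
c + c :: c + c :: c

[Expr [Expr [Expr [Term [Factor [Prim [Atom c]]]]] + [Term [Factor [Prim [Atom c]] :: [Factor [Prim [Atom c]]]]]] + [Term [Factor [Prim [Atom c]] :: [Factor [Prim [Atom c]]]]]]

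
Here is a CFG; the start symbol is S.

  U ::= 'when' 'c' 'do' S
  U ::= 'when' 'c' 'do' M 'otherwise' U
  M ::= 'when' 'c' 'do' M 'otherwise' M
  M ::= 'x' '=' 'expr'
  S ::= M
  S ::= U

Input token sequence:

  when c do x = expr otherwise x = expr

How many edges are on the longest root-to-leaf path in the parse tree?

[S [M when c do [M x = expr] otherwise [M x = expr]]]

3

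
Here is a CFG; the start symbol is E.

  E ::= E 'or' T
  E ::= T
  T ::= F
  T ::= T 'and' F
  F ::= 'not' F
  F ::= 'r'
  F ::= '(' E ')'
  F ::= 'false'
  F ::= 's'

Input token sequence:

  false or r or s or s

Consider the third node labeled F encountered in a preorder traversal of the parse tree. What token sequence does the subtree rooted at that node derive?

s

[E [E [E [E [T [F false]]] or [T [F r]]] or [T [F s]]] or [T [F s]]]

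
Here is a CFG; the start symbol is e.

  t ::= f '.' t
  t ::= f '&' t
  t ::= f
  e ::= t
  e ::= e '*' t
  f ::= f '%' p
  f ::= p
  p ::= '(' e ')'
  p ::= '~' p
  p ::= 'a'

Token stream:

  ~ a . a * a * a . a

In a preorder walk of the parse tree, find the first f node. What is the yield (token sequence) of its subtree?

[e [e [e [t [f [p ~ [p a]]] . [t [f [p a]]]]] * [t [f [p a]]]] * [t [f [p a]] . [t [f [p a]]]]]

~ a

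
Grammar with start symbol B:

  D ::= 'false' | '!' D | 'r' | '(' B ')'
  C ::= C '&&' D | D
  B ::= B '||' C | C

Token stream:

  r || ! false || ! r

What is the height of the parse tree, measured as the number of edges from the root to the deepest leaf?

[B [B [B [C [D r]]] || [C [D ! [D false]]]] || [C [D ! [D r]]]]

5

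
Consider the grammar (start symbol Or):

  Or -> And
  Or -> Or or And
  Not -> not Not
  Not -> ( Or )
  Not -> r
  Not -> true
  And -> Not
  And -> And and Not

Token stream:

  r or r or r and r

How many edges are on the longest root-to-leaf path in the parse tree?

[Or [Or [Or [And [Not r]]] or [And [Not r]]] or [And [And [Not r]] and [Not r]]]

5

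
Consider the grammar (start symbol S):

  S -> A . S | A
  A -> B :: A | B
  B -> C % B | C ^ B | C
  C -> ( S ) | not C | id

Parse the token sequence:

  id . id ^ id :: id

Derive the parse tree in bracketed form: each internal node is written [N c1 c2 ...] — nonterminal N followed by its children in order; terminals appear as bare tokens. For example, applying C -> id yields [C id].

[S [A [B [C id]]] . [S [A [B [C id] ^ [B [C id]]] :: [A [B [C id]]]]]]

S
A . S
B . S
C . S
id . S
id . A
id . B :: A
id . C ^ B :: A
id . id ^ B :: A
id . id ^ C :: A
id . id ^ id :: A
id . id ^ id :: B
id . id ^ id :: C
id . id ^ id :: id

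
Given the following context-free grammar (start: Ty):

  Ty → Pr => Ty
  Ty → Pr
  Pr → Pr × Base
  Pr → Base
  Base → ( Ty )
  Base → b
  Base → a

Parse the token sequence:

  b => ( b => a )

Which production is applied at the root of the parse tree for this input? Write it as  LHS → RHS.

[Ty [Pr [Base b]] => [Ty [Pr [Base ( [Ty [Pr [Base b]] => [Ty [Pr [Base a]]]] )]]]]

Ty → Pr => Ty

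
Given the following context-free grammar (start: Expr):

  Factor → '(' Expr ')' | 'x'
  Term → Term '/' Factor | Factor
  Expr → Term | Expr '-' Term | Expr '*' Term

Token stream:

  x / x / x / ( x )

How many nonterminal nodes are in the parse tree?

12

[Expr [Term [Term [Term [Term [Factor x]] / [Factor x]] / [Factor x]] / [Factor ( [Expr [Term [Factor x]]] )]]]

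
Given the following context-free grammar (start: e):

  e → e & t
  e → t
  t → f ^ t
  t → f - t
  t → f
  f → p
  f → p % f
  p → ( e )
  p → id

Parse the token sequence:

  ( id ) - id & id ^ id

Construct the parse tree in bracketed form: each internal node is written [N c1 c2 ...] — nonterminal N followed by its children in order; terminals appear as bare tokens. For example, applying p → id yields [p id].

e
e & t
t & t
f - t & t
p - t & t
( e ) - t & t
( t ) - t & t
( f ) - t & t
( p ) - t & t
( id ) - t & t
( id ) - f & t
( id ) - p & t
( id ) - id & t
( id ) - id & f ^ t
( id ) - id & p ^ t
( id ) - id & id ^ t
( id ) - id & id ^ f
( id ) - id & id ^ p
( id ) - id & id ^ id

[e [e [t [f [p ( [e [t [f [p id]]]] )]] - [t [f [p id]]]]] & [t [f [p id]] ^ [t [f [p id]]]]]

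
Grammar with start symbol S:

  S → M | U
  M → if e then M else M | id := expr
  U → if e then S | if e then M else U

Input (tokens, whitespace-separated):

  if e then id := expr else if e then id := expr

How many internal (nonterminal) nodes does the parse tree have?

[S [U if e then [M id := expr] else [U if e then [S [M id := expr]]]]]

6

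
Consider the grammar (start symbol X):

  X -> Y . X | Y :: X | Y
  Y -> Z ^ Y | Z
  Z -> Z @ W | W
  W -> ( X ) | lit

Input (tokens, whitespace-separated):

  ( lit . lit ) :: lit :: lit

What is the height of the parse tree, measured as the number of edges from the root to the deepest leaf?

9

[X [Y [Z [W ( [X [Y [Z [W lit]]] . [X [Y [Z [W lit]]]]] )]]] :: [X [Y [Z [W lit]]] :: [X [Y [Z [W lit]]]]]]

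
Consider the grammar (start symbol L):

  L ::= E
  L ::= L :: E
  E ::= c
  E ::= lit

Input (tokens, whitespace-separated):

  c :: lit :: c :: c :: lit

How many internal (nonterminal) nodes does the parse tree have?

10

[L [L [L [L [L [E c]] :: [E lit]] :: [E c]] :: [E c]] :: [E lit]]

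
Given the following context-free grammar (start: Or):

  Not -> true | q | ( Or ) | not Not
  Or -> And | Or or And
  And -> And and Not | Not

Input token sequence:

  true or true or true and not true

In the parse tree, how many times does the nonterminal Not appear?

[Or [Or [Or [And [Not true]]] or [And [Not true]]] or [And [And [Not true]] and [Not not [Not true]]]]

5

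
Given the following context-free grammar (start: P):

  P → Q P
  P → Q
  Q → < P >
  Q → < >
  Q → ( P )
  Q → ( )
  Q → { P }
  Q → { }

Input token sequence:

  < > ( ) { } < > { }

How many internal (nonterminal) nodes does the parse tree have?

[P [Q < >] [P [Q ( )] [P [Q { }] [P [Q < >] [P [Q { }]]]]]]

10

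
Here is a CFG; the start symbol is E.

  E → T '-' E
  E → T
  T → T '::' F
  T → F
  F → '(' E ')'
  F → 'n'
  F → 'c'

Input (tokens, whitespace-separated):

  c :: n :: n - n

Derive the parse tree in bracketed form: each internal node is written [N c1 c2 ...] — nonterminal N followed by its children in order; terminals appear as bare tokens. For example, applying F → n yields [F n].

[E [T [T [T [F c]] :: [F n]] :: [F n]] - [E [T [F n]]]]

E
T - E
T :: F - E
T :: F :: F - E
F :: F :: F - E
c :: F :: F - E
c :: n :: F - E
c :: n :: n - E
c :: n :: n - T
c :: n :: n - F
c :: n :: n - n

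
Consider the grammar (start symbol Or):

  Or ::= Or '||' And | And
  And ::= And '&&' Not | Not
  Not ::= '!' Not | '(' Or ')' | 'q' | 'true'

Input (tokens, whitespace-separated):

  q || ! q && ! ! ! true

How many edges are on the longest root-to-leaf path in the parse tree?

[Or [Or [And [Not q]]] || [And [And [Not ! [Not q]]] && [Not ! [Not ! [Not ! [Not true]]]]]]

6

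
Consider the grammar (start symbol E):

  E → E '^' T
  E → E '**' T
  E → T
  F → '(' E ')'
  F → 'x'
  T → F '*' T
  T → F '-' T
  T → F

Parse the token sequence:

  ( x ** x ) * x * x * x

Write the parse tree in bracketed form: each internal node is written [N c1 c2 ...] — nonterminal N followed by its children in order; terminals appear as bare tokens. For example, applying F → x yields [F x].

E
T
F * T
( E ) * T
( E ** T ) * T
( T ** T ) * T
( F ** T ) * T
( x ** T ) * T
( x ** F ) * T
( x ** x ) * T
( x ** x ) * F * T
( x ** x ) * x * T
( x ** x ) * x * F * T
( x ** x ) * x * x * T
( x ** x ) * x * x * F
( x ** x ) * x * x * x

[E [T [F ( [E [E [T [F x]]] ** [T [F x]]] )] * [T [F x] * [T [F x] * [T [F x]]]]]]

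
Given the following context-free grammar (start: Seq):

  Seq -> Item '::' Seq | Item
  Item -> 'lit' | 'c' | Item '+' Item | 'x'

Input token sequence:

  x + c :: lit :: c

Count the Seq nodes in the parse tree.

3

[Seq [Item [Item x] + [Item c]] :: [Seq [Item lit] :: [Seq [Item c]]]]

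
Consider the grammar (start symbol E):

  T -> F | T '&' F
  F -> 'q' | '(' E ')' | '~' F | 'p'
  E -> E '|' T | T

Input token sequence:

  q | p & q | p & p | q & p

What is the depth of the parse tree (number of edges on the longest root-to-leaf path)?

[E [E [E [E [T [F q]]] | [T [T [F p]] & [F q]]] | [T [T [F p]] & [F p]]] | [T [T [F q]] & [F p]]]

6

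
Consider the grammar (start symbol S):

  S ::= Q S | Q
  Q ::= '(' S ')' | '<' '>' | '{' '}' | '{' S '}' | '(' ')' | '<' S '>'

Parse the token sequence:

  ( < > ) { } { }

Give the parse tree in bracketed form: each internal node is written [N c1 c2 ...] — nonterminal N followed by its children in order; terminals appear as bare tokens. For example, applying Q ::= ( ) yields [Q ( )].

[S [Q ( [S [Q < >]] )] [S [Q { }] [S [Q { }]]]]

S
Q S
( S ) S
( Q ) S
( < > ) S
( < > ) Q S
( < > ) { } S
( < > ) { } Q
( < > ) { } { }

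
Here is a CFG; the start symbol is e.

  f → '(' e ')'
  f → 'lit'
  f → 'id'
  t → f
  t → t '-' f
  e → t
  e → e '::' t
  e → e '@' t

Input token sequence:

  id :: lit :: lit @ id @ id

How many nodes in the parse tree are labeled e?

5

[e [e [e [e [e [t [f id]]] :: [t [f lit]]] :: [t [f lit]]] @ [t [f id]]] @ [t [f id]]]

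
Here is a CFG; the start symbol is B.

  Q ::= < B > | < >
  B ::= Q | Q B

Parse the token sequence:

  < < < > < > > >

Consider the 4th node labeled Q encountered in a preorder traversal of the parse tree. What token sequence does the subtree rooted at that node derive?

< >

[B [Q < [B [Q < [B [Q < >] [B [Q < >]]] >]] >]]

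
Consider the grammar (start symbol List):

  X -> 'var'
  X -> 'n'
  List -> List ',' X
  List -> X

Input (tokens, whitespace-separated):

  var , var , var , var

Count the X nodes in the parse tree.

[List [List [List [List [X var]] , [X var]] , [X var]] , [X var]]

4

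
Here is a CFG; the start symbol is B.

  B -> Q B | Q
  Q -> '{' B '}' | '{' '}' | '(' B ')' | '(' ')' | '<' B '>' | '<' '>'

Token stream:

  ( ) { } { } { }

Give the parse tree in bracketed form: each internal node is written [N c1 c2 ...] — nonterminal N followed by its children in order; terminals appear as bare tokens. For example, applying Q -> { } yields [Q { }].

[B [Q ( )] [B [Q { }] [B [Q { }] [B [Q { }]]]]]

B
Q B
( ) B
( ) Q B
( ) { } B
( ) { } Q B
( ) { } { } B
( ) { } { } Q
( ) { } { } { }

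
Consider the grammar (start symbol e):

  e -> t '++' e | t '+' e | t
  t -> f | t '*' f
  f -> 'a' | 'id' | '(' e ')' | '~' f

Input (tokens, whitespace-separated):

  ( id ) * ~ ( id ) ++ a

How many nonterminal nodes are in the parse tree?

[e [t [t [f ( [e [t [f id]]] )]] * [f ~ [f ( [e [t [f id]]] )]]] ++ [e [t [f a]]]]

15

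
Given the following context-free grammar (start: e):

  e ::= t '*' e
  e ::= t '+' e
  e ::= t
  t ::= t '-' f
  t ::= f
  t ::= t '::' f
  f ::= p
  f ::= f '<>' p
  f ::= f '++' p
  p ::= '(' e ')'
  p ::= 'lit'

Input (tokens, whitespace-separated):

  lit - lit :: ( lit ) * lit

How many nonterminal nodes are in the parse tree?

[e [t [t [t [f [p lit]]] - [f [p lit]]] :: [f [p ( [e [t [f [p lit]]]] )]]] * [e [t [f [p lit]]]]]

18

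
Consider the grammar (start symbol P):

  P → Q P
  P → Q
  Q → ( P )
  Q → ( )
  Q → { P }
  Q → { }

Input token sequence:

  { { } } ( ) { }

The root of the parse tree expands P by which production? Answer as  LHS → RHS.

P → Q P

[P [Q { [P [Q { }]] }] [P [Q ( )] [P [Q { }]]]]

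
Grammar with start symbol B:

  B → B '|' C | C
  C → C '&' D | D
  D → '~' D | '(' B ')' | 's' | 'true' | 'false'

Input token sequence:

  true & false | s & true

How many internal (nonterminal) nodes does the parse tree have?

[B [B [C [C [D true]] & [D false]]] | [C [C [D s]] & [D true]]]

10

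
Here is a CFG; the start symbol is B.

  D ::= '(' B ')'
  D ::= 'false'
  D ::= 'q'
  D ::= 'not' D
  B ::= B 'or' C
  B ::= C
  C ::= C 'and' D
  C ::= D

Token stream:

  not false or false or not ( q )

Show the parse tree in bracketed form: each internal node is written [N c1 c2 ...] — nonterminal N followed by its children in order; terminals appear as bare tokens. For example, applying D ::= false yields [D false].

[B [B [B [C [D not [D false]]]] or [C [D false]]] or [C [D not [D ( [B [C [D q]]] )]]]]

B
B or C
B or C or C
C or C or C
D or C or C
not D or C or C
not false or C or C
not false or D or C
not false or false or C
not false or false or D
not false or false or not D
not false or false or not ( B )
not false or false or not ( C )
not false or false or not ( D )
not false or false or not ( q )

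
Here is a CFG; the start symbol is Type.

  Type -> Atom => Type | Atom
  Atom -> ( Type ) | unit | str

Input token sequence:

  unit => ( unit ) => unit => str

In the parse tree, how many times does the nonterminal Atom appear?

5

[Type [Atom unit] => [Type [Atom ( [Type [Atom unit]] )] => [Type [Atom unit] => [Type [Atom str]]]]]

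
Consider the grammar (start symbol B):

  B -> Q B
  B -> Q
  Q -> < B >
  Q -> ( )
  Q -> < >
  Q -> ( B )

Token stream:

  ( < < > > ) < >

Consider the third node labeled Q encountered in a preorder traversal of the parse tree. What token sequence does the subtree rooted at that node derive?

[B [Q ( [B [Q < [B [Q < >]] >]] )] [B [Q < >]]]

< >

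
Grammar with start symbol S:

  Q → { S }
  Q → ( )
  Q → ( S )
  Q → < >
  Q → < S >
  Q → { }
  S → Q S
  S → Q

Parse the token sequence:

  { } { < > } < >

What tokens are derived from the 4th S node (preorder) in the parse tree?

< >

[S [Q { }] [S [Q { [S [Q < >]] }] [S [Q < >]]]]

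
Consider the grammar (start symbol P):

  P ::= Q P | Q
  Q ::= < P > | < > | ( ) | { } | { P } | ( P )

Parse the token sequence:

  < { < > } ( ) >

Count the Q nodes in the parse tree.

[P [Q < [P [Q { [P [Q < >]] }] [P [Q ( )]]] >]]

4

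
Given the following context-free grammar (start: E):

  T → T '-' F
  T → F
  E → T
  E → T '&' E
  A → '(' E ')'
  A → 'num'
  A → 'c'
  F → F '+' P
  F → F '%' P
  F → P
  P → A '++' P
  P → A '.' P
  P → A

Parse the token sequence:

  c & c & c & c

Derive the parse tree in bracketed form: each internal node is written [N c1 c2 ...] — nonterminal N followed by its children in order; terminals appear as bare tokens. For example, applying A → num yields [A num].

E
T & E
F & E
P & E
A & E
c & E
c & T & E
c & F & E
c & P & E
c & A & E
c & c & E
c & c & T & E
c & c & F & E
c & c & P & E
c & c & A & E
c & c & c & E
c & c & c & T
c & c & c & F
c & c & c & P
c & c & c & A
c & c & c & c

[E [T [F [P [A c]]]] & [E [T [F [P [A c]]]] & [E [T [F [P [A c]]]] & [E [T [F [P [A c]]]]]]]]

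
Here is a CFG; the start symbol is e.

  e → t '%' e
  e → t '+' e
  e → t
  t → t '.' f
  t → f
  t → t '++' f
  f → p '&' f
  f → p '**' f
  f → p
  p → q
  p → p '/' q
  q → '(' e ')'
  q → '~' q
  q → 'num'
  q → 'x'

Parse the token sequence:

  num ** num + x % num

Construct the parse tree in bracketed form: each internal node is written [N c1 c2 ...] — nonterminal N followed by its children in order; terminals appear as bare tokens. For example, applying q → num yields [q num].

e
t + e
f + e
p ** f + e
q ** f + e
num ** f + e
num ** p + e
num ** q + e
num ** num + e
num ** num + t % e
num ** num + f % e
num ** num + p % e
num ** num + q % e
num ** num + x % e
num ** num + x % t
num ** num + x % f
num ** num + x % p
num ** num + x % q
num ** num + x % num

[e [t [f [p [q num]] ** [f [p [q num]]]]] + [e [t [f [p [q x]]]] % [e [t [f [p [q num]]]]]]]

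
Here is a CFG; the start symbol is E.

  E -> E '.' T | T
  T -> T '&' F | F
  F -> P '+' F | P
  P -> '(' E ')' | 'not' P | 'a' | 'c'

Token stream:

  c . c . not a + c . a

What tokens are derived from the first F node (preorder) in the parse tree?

[E [E [E [E [T [F [P c]]]] . [T [F [P c]]]] . [T [F [P not [P a]] + [F [P c]]]]] . [T [F [P a]]]]

c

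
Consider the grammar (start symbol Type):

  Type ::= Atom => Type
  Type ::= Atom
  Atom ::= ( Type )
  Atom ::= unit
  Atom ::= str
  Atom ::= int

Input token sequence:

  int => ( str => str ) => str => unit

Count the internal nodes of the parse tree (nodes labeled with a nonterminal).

[Type [Atom int] => [Type [Atom ( [Type [Atom str] => [Type [Atom str]]] )] => [Type [Atom str] => [Type [Atom unit]]]]]

12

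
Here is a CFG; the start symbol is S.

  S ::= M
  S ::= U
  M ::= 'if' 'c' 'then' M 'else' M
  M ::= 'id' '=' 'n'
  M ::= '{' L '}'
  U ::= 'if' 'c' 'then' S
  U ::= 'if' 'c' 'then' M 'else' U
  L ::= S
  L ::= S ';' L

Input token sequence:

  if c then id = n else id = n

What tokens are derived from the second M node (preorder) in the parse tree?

[S [M if c then [M id = n] else [M id = n]]]

id = n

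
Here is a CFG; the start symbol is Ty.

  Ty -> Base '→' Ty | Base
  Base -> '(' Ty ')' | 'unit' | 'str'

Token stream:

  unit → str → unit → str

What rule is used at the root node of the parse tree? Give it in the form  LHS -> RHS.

[Ty [Base unit] → [Ty [Base str] → [Ty [Base unit] → [Ty [Base str]]]]]

Ty -> Base '→' Ty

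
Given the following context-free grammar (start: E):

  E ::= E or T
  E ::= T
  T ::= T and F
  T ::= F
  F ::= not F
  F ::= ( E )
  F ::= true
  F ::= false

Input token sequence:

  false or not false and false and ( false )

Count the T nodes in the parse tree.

[E [E [T [F false]]] or [T [T [T [F not [F false]]] and [F false]] and [F ( [E [T [F false]]] )]]]

5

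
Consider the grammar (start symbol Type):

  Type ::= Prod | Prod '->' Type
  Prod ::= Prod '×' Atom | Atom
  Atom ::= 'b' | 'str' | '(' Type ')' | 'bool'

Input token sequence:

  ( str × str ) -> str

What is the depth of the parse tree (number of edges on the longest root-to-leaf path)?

7

[Type [Prod [Atom ( [Type [Prod [Prod [Atom str]] × [Atom str]]] )]] -> [Type [Prod [Atom str]]]]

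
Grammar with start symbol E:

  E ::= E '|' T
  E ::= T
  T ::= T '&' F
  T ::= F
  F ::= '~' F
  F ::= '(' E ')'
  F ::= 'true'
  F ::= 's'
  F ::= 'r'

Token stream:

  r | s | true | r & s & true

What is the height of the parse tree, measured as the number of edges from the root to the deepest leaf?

[E [E [E [E [T [F r]]] | [T [F s]]] | [T [F true]]] | [T [T [T [F r]] & [F s]] & [F true]]]

6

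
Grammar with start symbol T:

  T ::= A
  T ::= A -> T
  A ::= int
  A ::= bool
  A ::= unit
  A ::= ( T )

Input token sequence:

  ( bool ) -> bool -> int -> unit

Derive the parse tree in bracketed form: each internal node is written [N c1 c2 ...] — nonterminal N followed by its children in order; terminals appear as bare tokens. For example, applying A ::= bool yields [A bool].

[T [A ( [T [A bool]] )] -> [T [A bool] -> [T [A int] -> [T [A unit]]]]]

T
A -> T
( T ) -> T
( A ) -> T
( bool ) -> T
( bool ) -> A -> T
( bool ) -> bool -> T
( bool ) -> bool -> A -> T
( bool ) -> bool -> int -> T
( bool ) -> bool -> int -> A
( bool ) -> bool -> int -> unit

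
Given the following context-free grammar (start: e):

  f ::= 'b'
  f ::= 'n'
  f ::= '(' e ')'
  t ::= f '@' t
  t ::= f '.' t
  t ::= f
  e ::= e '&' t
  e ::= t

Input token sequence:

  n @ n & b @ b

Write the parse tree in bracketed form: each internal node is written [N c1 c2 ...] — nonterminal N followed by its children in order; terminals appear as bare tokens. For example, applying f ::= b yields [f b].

[e [e [t [f n] @ [t [f n]]]] & [t [f b] @ [t [f b]]]]

e
e & t
t & t
f @ t & t
n @ t & t
n @ f & t
n @ n & t
n @ n & f @ t
n @ n & b @ t
n @ n & b @ f
n @ n & b @ b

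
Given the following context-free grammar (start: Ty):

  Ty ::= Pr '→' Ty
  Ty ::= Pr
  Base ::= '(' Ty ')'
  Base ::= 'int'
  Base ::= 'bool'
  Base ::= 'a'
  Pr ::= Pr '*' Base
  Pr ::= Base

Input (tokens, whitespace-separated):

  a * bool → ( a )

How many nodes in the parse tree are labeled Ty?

[Ty [Pr [Pr [Base a]] * [Base bool]] → [Ty [Pr [Base ( [Ty [Pr [Base a]]] )]]]]

3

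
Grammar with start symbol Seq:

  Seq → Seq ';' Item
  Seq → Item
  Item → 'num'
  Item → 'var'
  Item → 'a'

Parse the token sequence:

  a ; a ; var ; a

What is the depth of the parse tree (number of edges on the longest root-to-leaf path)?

[Seq [Seq [Seq [Seq [Item a]] ; [Item a]] ; [Item var]] ; [Item a]]

5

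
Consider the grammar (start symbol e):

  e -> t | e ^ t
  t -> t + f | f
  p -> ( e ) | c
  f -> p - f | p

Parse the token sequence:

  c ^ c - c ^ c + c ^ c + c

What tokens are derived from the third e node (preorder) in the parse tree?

[e [e [e [e [t [f [p c]]]] ^ [t [f [p c] - [f [p c]]]]] ^ [t [t [f [p c]]] + [f [p c]]]] ^ [t [t [f [p c]]] + [f [p c]]]]

c ^ c - c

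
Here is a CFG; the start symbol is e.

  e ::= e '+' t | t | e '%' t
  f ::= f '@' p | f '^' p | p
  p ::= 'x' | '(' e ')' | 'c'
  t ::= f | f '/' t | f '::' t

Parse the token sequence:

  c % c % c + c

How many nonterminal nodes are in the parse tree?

[e [e [e [e [t [f [p c]]]] % [t [f [p c]]]] % [t [f [p c]]]] + [t [f [p c]]]]

16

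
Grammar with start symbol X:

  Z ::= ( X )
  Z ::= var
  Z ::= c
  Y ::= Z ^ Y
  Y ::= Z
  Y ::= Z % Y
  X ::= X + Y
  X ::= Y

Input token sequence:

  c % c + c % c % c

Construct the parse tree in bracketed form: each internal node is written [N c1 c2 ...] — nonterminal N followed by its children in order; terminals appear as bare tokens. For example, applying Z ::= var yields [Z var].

[X [X [Y [Z c] % [Y [Z c]]]] + [Y [Z c] % [Y [Z c] % [Y [Z c]]]]]

X
X + Y
Y + Y
Z % Y + Y
c % Y + Y
c % Z + Y
c % c + Y
c % c + Z % Y
c % c + c % Y
c % c + c % Z % Y
c % c + c % c % Y
c % c + c % c % Z
c % c + c % c % c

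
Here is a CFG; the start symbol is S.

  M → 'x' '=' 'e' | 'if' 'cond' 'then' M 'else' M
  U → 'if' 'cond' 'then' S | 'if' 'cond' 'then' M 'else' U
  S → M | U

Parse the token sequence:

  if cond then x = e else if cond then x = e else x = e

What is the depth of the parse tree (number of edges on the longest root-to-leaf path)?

[S [M if cond then [M x = e] else [M if cond then [M x = e] else [M x = e]]]]

4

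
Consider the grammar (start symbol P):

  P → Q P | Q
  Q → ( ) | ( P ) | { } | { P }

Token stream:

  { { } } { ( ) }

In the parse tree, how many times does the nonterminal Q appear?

[P [Q { [P [Q { }]] }] [P [Q { [P [Q ( )]] }]]]

4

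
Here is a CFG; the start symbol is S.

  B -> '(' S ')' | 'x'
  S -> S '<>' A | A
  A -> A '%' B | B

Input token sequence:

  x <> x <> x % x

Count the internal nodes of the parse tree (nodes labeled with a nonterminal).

11

[S [S [S [A [B x]]] <> [A [B x]]] <> [A [A [B x]] % [B x]]]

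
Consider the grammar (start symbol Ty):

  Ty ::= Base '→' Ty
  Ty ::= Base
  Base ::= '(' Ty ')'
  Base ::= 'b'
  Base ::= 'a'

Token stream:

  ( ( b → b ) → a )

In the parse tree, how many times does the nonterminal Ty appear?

[Ty [Base ( [Ty [Base ( [Ty [Base b] → [Ty [Base b]]] )] → [Ty [Base a]]] )]]

5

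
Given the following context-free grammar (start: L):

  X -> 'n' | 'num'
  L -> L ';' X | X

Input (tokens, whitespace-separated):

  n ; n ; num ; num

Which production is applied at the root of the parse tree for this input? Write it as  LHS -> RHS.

[L [L [L [L [X n]] ; [X n]] ; [X num]] ; [X num]]

L -> L ';' X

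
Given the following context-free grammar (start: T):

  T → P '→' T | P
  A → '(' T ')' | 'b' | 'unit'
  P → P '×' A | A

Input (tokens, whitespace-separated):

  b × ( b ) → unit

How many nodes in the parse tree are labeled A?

[T [P [P [A b]] × [A ( [T [P [A b]]] )]] → [T [P [A unit]]]]

4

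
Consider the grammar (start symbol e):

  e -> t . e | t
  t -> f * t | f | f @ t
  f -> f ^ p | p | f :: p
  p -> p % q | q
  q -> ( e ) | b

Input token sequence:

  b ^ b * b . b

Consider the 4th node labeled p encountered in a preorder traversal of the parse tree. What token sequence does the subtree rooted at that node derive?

[e [t [f [f [p [q b]]] ^ [p [q b]]] * [t [f [p [q b]]]]] . [e [t [f [p [q b]]]]]]

b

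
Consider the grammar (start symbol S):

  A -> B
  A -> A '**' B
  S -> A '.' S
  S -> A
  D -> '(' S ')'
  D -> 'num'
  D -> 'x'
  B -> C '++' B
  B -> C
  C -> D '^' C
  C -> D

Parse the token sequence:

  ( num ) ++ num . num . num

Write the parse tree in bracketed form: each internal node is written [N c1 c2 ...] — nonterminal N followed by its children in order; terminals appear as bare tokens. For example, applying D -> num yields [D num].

[S [A [B [C [D ( [S [A [B [C [D num]]]]] )]] ++ [B [C [D num]]]]] . [S [A [B [C [D num]]]] . [S [A [B [C [D num]]]]]]]

S
A . S
B . S
C ++ B . S
D ++ B . S
( S ) ++ B . S
( A ) ++ B . S
( B ) ++ B . S
( C ) ++ B . S
( D ) ++ B . S
( num ) ++ B . S
( num ) ++ C . S
( num ) ++ D . S
( num ) ++ num . S
( num ) ++ num . A . S
( num ) ++ num . B . S
( num ) ++ num . C . S
( num ) ++ num . D . S
( num ) ++ num . num . S
( num ) ++ num . num . A
( num ) ++ num . num . B
( num ) ++ num . num . C
( num ) ++ num . num . D
( num ) ++ num . num . num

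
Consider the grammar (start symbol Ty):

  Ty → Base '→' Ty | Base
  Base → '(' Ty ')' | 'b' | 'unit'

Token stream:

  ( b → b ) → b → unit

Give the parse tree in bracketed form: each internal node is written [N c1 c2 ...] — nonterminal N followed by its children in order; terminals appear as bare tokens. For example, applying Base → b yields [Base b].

[Ty [Base ( [Ty [Base b] → [Ty [Base b]]] )] → [Ty [Base b] → [Ty [Base unit]]]]

Ty
Base → Ty
( Ty ) → Ty
( Base → Ty ) → Ty
( b → Ty ) → Ty
( b → Base ) → Ty
( b → b ) → Ty
( b → b ) → Base → Ty
( b → b ) → b → Ty
( b → b ) → b → Base
( b → b ) → b → unit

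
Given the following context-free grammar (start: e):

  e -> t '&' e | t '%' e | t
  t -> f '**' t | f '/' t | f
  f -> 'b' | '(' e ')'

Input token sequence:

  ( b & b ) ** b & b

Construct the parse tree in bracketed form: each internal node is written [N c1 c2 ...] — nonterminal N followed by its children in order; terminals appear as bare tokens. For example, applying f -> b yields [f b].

[e [t [f ( [e [t [f b]] & [e [t [f b]]]] )] ** [t [f b]]] & [e [t [f b]]]]

e
t & e
f ** t & e
( e ) ** t & e
( t & e ) ** t & e
( f & e ) ** t & e
( b & e ) ** t & e
( b & t ) ** t & e
( b & f ) ** t & e
( b & b ) ** t & e
( b & b ) ** f & e
( b & b ) ** b & e
( b & b ) ** b & t
( b & b ) ** b & f
( b & b ) ** b & b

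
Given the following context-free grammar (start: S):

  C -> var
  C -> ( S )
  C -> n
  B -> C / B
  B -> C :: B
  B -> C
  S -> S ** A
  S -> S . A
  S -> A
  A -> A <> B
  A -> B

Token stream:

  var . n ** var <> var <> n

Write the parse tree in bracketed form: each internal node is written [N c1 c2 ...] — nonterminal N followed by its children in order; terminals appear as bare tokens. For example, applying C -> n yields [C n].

[S [S [S [A [B [C var]]]] . [A [B [C n]]]] ** [A [A [A [B [C var]]] <> [B [C var]]] <> [B [C n]]]]

S
S ** A
S . A ** A
A . A ** A
B . A ** A
C . A ** A
var . A ** A
var . B ** A
var . C ** A
var . n ** A
var . n ** A <> B
var . n ** A <> B <> B
var . n ** B <> B <> B
var . n ** C <> B <> B
var . n ** var <> B <> B
var . n ** var <> C <> B
var . n ** var <> var <> B
var . n ** var <> var <> C
var . n ** var <> var <> n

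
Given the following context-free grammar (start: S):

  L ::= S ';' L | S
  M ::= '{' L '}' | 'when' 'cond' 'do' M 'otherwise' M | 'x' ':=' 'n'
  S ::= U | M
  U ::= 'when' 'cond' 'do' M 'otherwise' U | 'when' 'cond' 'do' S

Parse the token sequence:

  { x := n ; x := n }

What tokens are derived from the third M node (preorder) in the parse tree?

[S [M { [L [S [M x := n]] ; [L [S [M x := n]]]] }]]

x := n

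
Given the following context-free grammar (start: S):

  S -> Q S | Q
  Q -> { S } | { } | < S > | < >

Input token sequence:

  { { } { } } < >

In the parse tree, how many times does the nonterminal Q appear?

[S [Q { [S [Q { }] [S [Q { }]]] }] [S [Q < >]]]

4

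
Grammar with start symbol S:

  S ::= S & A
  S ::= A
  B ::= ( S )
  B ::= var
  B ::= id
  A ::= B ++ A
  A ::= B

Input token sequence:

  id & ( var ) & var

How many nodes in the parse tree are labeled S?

4

[S [S [S [A [B id]]] & [A [B ( [S [A [B var]]] )]]] & [A [B var]]]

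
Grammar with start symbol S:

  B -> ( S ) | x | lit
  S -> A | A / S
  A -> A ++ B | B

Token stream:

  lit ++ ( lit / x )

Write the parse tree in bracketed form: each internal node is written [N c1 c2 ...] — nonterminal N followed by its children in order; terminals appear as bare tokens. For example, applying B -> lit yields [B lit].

S
A
A ++ B
B ++ B
lit ++ B
lit ++ ( S )
lit ++ ( A / S )
lit ++ ( B / S )
lit ++ ( lit / S )
lit ++ ( lit / A )
lit ++ ( lit / B )
lit ++ ( lit / x )

[S [A [A [B lit]] ++ [B ( [S [A [B lit]] / [S [A [B x]]]] )]]]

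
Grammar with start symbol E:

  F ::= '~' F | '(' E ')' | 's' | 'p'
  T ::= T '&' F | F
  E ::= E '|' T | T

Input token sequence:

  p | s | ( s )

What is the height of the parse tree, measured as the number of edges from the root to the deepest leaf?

[E [E [E [T [F p]]] | [T [F s]]] | [T [F ( [E [T [F s]]] )]]]

6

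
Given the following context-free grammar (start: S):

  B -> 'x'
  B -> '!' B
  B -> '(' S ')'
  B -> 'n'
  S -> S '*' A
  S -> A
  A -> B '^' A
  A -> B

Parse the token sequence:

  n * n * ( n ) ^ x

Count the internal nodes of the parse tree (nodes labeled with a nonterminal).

14

[S [S [S [A [B n]]] * [A [B n]]] * [A [B ( [S [A [B n]]] )] ^ [A [B x]]]]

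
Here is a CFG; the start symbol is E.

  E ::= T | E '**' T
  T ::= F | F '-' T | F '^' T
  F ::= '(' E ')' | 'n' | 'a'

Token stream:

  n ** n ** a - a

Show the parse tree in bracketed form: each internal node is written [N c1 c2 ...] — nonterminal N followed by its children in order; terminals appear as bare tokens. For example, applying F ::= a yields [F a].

[E [E [E [T [F n]]] ** [T [F n]]] ** [T [F a] - [T [F a]]]]

E
E ** T
E ** T ** T
T ** T ** T
F ** T ** T
n ** T ** T
n ** F ** T
n ** n ** T
n ** n ** F - T
n ** n ** a - T
n ** n ** a - F
n ** n ** a - a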